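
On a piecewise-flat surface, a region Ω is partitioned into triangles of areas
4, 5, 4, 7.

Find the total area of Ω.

4 + 5 + 4 + 7 = 20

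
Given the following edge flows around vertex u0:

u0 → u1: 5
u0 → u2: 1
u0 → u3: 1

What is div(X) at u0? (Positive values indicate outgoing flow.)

Divergence = sum of outgoing flows = 5 + 1 + 1 = 7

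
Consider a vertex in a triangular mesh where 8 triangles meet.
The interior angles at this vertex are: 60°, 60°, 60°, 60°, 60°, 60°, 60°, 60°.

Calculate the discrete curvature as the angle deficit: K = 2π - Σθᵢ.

Sum of angles = 480°. K = 360° - 480° = -120° = -2π/3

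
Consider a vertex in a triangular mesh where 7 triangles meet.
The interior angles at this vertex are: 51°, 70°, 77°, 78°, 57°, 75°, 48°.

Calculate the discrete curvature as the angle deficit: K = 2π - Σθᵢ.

Sum of angles = 456°. K = 360° - 456° = -96° = -8π/15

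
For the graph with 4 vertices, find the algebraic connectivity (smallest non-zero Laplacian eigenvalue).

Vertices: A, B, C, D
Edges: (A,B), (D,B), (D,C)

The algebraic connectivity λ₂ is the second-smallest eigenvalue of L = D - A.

Degrees: deg(A) = 1, deg(B) = 2, deg(C) = 1, deg(D) = 2.
L = D − A with rows/columns ordered (A, B, C, D):
  [ 1, -1,  0,  0]
  [-1,  2,  0, -1]
  [ 0,  0,  1, -1]
  [ 0, -1, -1,  2]
Characteristic polynomial: det(λI − L) = λ(λ² − 4λ + 2)(λ − 2).
Roots: λ = 0; (λ² − 4λ + 2) = 0 ⇒ λ = 2 ± √2 ≈ 0.5858, 3.4142; (λ − 2) = 0 ⇒ λ = 2.
(Check: the roots sum (with multiplicity) to 6, matching trace L = Σdeg = 2·3 = 6.)
Laplacian eigenvalues: [0.0, 0.5858, 2.0, 3.4142]. Algebraic connectivity (smallest non-zero eigenvalue) = 0.5858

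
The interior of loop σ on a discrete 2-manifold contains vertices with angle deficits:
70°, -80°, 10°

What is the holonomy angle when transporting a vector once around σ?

Holonomy = total enclosed curvature = 70° + (-80°) + 10° = 0°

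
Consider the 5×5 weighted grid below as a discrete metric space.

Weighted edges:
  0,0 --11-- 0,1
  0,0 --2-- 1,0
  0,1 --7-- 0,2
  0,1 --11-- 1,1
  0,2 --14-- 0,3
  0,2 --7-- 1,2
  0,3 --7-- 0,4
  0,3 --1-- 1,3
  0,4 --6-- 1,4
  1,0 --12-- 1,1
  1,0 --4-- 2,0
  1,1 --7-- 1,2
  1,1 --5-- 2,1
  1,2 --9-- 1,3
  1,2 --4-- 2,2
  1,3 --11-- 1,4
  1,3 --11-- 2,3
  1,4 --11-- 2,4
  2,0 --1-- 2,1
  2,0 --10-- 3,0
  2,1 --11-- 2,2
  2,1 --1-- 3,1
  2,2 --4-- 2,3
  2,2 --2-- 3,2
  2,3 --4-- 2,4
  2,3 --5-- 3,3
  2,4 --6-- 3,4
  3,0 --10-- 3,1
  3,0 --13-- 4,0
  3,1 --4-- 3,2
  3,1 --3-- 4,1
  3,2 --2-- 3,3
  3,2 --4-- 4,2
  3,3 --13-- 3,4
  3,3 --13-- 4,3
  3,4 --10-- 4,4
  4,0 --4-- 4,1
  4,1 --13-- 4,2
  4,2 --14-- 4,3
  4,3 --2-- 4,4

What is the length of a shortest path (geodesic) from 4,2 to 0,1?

Shortest path: 4,2 → 3,2 → 2,2 → 1,2 → 0,2 → 0,1, total weight = 24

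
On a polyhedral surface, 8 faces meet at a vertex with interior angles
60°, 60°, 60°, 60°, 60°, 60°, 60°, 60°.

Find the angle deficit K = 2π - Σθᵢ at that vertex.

Sum of angles = 480°. K = 360° - 480° = -120° = -2π/3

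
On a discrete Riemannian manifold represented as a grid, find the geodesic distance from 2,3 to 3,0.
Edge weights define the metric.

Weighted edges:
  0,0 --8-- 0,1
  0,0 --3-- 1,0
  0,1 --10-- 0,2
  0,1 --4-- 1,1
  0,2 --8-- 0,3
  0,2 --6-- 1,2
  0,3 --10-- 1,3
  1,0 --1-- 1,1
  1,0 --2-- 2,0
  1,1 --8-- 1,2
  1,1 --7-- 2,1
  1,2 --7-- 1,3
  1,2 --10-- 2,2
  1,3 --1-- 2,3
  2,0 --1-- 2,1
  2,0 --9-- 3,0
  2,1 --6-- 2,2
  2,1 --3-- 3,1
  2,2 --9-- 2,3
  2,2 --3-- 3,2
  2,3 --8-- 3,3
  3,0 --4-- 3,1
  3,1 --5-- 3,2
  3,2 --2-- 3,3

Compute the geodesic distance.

Shortest path: 2,3 → 3,3 → 3,2 → 3,1 → 3,0, total weight = 19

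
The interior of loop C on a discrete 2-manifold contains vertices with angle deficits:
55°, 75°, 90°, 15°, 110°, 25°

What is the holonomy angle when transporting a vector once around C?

Holonomy = total enclosed curvature = 55° + 75° + 90° + 15° + 110° + 25° = 370°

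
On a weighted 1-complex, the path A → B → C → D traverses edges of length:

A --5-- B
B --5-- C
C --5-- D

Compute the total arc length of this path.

Arc length = 5 + 5 + 5 = 15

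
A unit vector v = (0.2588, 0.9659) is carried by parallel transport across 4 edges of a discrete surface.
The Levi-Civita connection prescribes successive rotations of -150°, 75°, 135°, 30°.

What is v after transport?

Total rotation: (-150°) + 75° + 135° + 30° = 90°. Final vector: (-0.9659, 0.2588)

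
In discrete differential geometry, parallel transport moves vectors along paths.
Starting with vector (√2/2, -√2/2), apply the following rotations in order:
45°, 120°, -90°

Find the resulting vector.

Total rotation: 45° + 120° + (-90°) = 75°. Final vector: (0.8660, 0.5000)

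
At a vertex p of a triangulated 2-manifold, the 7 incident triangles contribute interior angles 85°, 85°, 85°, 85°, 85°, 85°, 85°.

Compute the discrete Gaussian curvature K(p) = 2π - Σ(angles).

Sum of angles = 595°. K = 360° - 595° = -235° = -47π/36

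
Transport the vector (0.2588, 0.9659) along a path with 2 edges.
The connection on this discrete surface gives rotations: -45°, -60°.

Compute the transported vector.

Total rotation: (-45°) + (-60°) = -105°. Final vector: (0.8660, -0.5000)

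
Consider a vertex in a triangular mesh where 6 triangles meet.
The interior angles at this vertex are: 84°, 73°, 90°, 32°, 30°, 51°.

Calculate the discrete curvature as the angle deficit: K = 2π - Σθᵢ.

Sum of angles = 360°. K = 360° - 360° = 0° = 0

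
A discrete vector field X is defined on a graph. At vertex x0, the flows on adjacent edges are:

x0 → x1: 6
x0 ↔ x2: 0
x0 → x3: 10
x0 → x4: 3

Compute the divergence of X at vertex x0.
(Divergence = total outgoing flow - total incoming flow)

Divergence = sum of outgoing flows = 6 + 0 + 10 + 3 = 19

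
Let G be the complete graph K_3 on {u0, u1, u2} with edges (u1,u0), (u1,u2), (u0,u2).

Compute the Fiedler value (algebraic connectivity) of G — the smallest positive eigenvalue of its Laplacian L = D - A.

For the complete graph K_n, L = nI − J (J = all-ones matrix). J has eigenvalues n (once, eigenvector 𝟙) and 0 (multiplicity n−1), so L has eigenvalues 0 (once) and n (multiplicity n−1). Here n = 3: eigenvalue 0 once and 3 with multiplicity 2.
Laplacian eigenvalues: [0.0, 3.0, 3.0]. Algebraic connectivity (smallest non-zero eigenvalue) = 3.0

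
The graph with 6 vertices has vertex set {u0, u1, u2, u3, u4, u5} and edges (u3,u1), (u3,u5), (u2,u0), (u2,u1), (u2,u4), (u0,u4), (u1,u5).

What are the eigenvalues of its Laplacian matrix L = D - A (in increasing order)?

Degrees: deg(u0) = 2, deg(u1) = 3, deg(u2) = 3, deg(u3) = 2, deg(u4) = 2, deg(u5) = 2.
L = D − A with rows/columns ordered (u0, u1, u2, u3, u4, u5):
  [ 2,  0, -1,  0, -1,  0]
  [ 0,  3, -1, -1,  0, -1]
  [-1, -1,  3,  0, -1,  0]
  [ 0, -1,  0,  2,  0, -1]
  [-1,  0, -1,  0,  2,  0]
  [ 0, -1,  0, -1,  0,  2]
Characteristic polynomial: det(λI − L) = λ(λ² − 5λ + 2)(λ − 3)³.
Roots: λ = 0; (λ² − 5λ + 2) = 0 ⇒ λ = (5 ± √17)/2 ≈ 0.4384, 4.5616; (λ − 3) = 0 ⇒ λ = 3 (multiplicity 3).
(Check: the roots sum (with multiplicity) to 14, matching trace L = Σdeg = 2·7 = 14.)
Laplacian eigenvalues (increasing order): [0.0, 0.4384, 3.0, 3.0, 3.0, 4.5616]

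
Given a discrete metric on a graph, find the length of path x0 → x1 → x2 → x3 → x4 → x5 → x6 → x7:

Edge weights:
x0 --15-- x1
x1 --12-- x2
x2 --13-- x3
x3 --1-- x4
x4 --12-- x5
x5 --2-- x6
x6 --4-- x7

Arc length = 15 + 12 + 13 + 1 + 12 + 2 + 4 = 59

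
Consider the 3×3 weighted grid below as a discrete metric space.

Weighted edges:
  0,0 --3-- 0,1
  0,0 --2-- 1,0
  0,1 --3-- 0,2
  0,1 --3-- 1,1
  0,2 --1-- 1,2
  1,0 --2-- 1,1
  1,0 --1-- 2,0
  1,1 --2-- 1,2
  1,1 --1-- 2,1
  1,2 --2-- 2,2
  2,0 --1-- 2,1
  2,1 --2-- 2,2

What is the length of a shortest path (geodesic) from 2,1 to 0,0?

Shortest path: 2,1 → 2,0 → 1,0 → 0,0, total weight = 4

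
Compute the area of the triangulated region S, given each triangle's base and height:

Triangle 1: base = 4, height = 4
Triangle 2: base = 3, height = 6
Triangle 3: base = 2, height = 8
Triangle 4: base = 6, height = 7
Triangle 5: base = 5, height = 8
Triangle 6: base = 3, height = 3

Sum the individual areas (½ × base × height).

(1/2)×4×4 + (1/2)×3×6 + (1/2)×2×8 + (1/2)×6×7 + (1/2)×5×8 + (1/2)×3×3 = 70.5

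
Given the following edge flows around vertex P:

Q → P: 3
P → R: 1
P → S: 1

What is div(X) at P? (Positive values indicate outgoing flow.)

Divergence = sum of outgoing flows = (-3) + 1 + 1 = -1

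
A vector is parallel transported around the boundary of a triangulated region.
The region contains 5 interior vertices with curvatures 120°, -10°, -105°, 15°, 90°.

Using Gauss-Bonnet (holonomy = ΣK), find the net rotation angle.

Holonomy = total enclosed curvature = 120° + (-10°) + (-105°) + 15° + 90° = 110°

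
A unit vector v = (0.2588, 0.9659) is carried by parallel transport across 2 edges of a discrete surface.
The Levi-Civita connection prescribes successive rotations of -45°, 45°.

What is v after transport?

Total rotation: (-45°) + 45° = 0°. Final vector: (0.2588, 0.9659)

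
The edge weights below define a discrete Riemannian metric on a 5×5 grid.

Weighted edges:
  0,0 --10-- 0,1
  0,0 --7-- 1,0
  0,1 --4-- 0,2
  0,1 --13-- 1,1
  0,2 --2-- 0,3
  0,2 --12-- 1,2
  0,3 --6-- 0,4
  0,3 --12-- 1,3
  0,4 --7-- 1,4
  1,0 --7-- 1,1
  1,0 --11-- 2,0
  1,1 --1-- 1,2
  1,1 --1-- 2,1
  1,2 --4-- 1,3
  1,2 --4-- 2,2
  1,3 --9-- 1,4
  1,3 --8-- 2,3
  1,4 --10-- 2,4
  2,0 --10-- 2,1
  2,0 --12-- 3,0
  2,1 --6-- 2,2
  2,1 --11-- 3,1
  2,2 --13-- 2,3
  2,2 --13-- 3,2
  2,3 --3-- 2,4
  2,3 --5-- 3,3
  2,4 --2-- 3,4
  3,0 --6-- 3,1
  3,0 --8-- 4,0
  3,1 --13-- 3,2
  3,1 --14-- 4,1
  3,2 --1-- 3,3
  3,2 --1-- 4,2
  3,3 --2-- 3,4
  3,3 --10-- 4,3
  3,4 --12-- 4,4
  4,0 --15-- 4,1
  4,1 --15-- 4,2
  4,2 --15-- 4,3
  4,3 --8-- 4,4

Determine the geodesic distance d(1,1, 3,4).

Shortest path: 1,1 → 1,2 → 1,3 → 2,3 → 2,4 → 3,4, total weight = 18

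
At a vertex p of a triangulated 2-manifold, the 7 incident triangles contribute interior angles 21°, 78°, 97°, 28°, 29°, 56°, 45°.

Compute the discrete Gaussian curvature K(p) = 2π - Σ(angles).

Sum of angles = 354°. K = 360° - 354° = 6° = π/30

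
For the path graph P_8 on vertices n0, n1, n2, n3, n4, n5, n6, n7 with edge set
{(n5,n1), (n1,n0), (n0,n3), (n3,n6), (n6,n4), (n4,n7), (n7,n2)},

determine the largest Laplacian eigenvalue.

The path graph P_n has Laplacian eigenvalues λ_k = 2 − 2cos(kπ/n), k = 0, 1, …, n−1. Here n = 8:
k=0: 2 − 2cos(0) = 0.0; k=1: 2 − 2cos(π/8) = 0.1522; k=2: 2 − 2cos(π/4) = 0.5858; k=3: 2 − 2cos(3π/8) = 1.2346; k=4: 2 − 2cos(π/2) = 2.0; k=5: 2 − 2cos(5π/8) = 2.7654; k=6: 2 − 2cos(3π/4) = 3.4142; k=7: 2 − 2cos(7π/8) = 3.8478.
Laplacian eigenvalues: [0.0, 0.1522, 0.5858, 1.2346, 2.0, 2.7654, 3.4142, 3.8478]. Largest eigenvalue (spectral radius) = 3.8478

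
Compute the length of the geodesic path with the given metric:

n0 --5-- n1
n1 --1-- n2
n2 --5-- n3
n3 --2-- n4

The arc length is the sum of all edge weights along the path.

Arc length = 5 + 1 + 5 + 2 = 13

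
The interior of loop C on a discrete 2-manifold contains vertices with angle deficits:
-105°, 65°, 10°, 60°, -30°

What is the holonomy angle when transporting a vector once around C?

Holonomy = total enclosed curvature = (-105°) + 65° + 10° + 60° + (-30°) = 0°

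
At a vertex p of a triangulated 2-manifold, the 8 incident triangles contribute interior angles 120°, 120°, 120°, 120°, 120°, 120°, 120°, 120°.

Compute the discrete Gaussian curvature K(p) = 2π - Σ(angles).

Sum of angles = 960°. K = 360° - 960° = -600° = -10π/3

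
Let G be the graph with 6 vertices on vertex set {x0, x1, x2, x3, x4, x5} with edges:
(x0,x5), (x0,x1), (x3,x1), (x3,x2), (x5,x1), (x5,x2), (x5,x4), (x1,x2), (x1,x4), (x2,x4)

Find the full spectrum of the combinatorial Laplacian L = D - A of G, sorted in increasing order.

Degrees: deg(x0) = 2, deg(x1) = 5, deg(x2) = 4, deg(x3) = 2, deg(x4) = 3, deg(x5) = 4.
L = D − A with rows/columns ordered (x0, x1, x2, x3, x4, x5):
  [ 2, -1,  0,  0,  0, -1]
  [-1,  5, -1, -1, -1, -1]
  [ 0, -1,  4, -1, -1, -1]
  [ 0, -1, -1,  2,  0,  0]
  [ 0, -1, -1,  0,  3, -1]
  [-1, -1, -1,  0, -1,  4]
Characteristic polynomial: det(λI − L) = λ(λ² − 7λ + 9)(λ² − 7λ + 11)(λ − 6).
Roots: λ = 0; (λ² − 7λ + 9) = 0 ⇒ λ = (7 ± √13)/2 ≈ 1.6972, 5.3028; (λ² − 7λ + 11) = 0 ⇒ λ = (7 ± √5)/2 ≈ 2.382, 4.618; (λ − 6) = 0 ⇒ λ = 6.
(Check: the roots sum (with multiplicity) to 20, matching trace L = Σdeg = 2·10 = 20.)
Laplacian eigenvalues (increasing order): [0.0, 1.6972, 2.382, 4.618, 5.3028, 6.0]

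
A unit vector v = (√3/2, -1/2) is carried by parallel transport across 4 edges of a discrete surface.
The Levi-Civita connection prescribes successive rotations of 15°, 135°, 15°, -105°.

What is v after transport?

Total rotation: 15° + 135° + 15° + (-105°) = 60°. Final vector: (0.8660, 0.5000)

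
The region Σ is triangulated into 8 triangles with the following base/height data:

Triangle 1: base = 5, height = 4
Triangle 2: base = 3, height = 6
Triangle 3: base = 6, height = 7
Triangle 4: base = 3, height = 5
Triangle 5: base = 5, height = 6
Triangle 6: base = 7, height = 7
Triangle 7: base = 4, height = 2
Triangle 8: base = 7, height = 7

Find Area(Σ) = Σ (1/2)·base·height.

(1/2)×5×4 + (1/2)×3×6 + (1/2)×6×7 + (1/2)×3×5 + (1/2)×5×6 + (1/2)×7×7 + (1/2)×4×2 + (1/2)×7×7 = 115.5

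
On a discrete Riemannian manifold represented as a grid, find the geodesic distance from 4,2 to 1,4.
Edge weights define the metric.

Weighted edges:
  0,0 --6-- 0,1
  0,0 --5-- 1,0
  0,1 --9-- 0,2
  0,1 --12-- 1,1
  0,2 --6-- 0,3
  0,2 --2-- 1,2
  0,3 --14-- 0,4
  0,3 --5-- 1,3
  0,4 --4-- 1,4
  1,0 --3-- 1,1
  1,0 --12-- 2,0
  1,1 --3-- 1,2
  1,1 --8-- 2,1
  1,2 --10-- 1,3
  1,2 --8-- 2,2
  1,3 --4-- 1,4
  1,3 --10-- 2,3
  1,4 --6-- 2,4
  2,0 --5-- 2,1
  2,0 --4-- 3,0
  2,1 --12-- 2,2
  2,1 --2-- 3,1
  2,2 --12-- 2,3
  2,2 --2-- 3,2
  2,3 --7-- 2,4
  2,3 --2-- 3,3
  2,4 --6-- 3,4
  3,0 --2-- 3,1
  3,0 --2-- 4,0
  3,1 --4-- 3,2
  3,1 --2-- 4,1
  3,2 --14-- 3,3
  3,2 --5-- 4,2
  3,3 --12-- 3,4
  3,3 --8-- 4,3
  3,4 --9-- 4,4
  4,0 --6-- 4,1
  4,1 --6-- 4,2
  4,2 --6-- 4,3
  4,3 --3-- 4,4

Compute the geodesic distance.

Shortest path: 4,2 → 4,3 → 3,3 → 2,3 → 2,4 → 1,4, total weight = 29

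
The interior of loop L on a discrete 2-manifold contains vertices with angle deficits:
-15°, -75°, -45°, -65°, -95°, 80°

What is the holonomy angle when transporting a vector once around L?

Holonomy = total enclosed curvature = (-15°) + (-75°) + (-45°) + (-65°) + (-95°) + 80° = -215°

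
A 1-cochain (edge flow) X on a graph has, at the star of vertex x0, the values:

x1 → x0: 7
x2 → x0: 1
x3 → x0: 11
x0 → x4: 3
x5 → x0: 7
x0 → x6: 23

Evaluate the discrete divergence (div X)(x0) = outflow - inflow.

Divergence = sum of outgoing flows = (-7) + (-1) + (-11) + 3 + (-7) + 23 = 0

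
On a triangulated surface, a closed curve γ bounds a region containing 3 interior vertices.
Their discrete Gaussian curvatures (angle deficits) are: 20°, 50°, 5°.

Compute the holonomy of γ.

Holonomy = total enclosed curvature = 20° + 50° + 5° = 75°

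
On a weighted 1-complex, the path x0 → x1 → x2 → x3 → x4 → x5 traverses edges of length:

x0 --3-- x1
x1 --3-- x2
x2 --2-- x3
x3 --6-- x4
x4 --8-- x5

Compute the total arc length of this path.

Arc length = 3 + 3 + 2 + 6 + 8 = 22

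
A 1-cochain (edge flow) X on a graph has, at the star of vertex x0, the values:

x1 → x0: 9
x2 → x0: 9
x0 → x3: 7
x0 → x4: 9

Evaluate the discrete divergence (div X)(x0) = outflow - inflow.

Divergence = sum of outgoing flows = (-9) + (-9) + 7 + 9 = -2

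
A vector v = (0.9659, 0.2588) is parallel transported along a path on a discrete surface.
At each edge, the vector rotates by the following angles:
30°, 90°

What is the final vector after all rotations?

Total rotation: 30° + 90° = 120°. Final vector: (-0.7071, 0.7071)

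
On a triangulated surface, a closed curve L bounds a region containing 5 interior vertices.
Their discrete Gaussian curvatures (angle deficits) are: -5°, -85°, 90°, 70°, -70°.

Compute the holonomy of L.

Holonomy = total enclosed curvature = (-5°) + (-85°) + 90° + 70° + (-70°) = 0°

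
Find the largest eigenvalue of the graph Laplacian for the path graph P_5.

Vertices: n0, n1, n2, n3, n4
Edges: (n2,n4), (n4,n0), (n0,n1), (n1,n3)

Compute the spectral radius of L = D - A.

The path graph P_n has Laplacian eigenvalues λ_k = 2 − 2cos(kπ/n), k = 0, 1, …, n−1. Here n = 5:
k=0: 2 − 2cos(0) = 0.0; k=1: 2 − 2cos(π/5) = 0.382; k=2: 2 − 2cos(2π/5) = 1.382; k=3: 2 − 2cos(3π/5) = 2.618; k=4: 2 − 2cos(4π/5) = 3.618.
Laplacian eigenvalues: [0.0, 0.382, 1.382, 2.618, 3.618]. Largest eigenvalue (spectral radius) = 3.618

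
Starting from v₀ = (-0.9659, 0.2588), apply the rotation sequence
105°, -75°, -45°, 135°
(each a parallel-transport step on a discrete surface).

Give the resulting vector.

Total rotation: 105° + (-75°) + (-45°) + 135° = 120°. Final vector: (0.2588, -0.9659)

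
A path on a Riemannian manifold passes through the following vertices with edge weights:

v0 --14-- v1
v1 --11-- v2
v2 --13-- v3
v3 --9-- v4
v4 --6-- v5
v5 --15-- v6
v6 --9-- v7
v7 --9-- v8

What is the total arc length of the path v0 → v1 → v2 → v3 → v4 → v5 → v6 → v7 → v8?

Arc length = 14 + 11 + 13 + 9 + 6 + 15 + 9 + 9 = 86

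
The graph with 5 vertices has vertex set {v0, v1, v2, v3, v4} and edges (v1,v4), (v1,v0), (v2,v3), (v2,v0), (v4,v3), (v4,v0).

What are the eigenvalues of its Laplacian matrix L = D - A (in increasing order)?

Degrees: deg(v0) = 3, deg(v1) = 2, deg(v2) = 2, deg(v3) = 2, deg(v4) = 3.
L = D − A with rows/columns ordered (v0, v1, v2, v3, v4):
  [ 3, -1, -1,  0, -1]
  [-1,  2,  0,  0, -1]
  [-1,  0,  2, -1,  0]
  [ 0,  0, -1,  2, -1]
  [-1, -1,  0, -1,  3]
Characteristic polynomial: det(λI − L) = λ(λ² − 5λ + 5)(λ² − 7λ + 11).
Roots: λ = 0; (λ² − 5λ + 5) = 0 ⇒ λ = (5 ± √5)/2 ≈ 1.382, 3.618; (λ² − 7λ + 11) = 0 ⇒ λ = (7 ± √5)/2 ≈ 2.382, 4.618.
(Check: the roots sum (with multiplicity) to 12, matching trace L = Σdeg = 2·6 = 12.)
Laplacian eigenvalues (increasing order): [0.0, 1.382, 2.382, 3.618, 4.618]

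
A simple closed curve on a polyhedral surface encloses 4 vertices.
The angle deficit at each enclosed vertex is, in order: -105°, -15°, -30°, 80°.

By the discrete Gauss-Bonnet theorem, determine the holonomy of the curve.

Holonomy = total enclosed curvature = (-105°) + (-15°) + (-30°) + 80° = -70°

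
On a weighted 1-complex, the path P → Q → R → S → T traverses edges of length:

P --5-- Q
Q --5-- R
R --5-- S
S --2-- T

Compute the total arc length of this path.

Arc length = 5 + 5 + 5 + 2 = 17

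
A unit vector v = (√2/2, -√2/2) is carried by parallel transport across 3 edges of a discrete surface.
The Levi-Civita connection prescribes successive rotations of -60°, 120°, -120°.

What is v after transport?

Total rotation: (-60°) + 120° + (-120°) = -60°. Final vector: (-0.2588, -0.9659)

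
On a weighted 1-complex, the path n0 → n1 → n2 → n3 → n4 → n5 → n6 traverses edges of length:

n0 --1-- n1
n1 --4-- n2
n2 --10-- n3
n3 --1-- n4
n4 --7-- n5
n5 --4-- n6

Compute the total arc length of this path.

Arc length = 1 + 4 + 10 + 1 + 7 + 4 = 27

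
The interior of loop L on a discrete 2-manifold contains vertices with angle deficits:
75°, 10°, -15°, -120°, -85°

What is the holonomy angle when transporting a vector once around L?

Holonomy = total enclosed curvature = 75° + 10° + (-15°) + (-120°) + (-85°) = -135°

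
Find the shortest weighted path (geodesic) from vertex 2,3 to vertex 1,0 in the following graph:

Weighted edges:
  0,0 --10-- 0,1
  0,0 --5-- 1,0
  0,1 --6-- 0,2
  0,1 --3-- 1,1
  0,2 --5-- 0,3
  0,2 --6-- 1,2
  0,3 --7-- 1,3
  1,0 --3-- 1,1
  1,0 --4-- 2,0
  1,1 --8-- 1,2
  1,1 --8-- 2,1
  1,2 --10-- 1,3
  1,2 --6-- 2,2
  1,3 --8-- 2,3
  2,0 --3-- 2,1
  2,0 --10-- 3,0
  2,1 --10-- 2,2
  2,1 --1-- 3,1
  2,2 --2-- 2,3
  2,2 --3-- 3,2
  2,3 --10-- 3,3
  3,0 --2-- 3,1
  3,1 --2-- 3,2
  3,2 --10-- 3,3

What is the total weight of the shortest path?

Shortest path: 2,3 → 2,2 → 3,2 → 3,1 → 2,1 → 2,0 → 1,0, total weight = 15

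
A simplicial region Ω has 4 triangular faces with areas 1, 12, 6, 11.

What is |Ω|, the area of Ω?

1 + 12 + 6 + 11 = 30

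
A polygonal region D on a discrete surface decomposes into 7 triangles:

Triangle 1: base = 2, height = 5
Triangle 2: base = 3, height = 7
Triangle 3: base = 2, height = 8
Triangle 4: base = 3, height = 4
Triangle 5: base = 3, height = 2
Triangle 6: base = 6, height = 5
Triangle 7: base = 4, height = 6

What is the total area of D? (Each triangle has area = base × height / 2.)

(1/2)×2×5 + (1/2)×3×7 + (1/2)×2×8 + (1/2)×3×4 + (1/2)×3×2 + (1/2)×6×5 + (1/2)×4×6 = 59.5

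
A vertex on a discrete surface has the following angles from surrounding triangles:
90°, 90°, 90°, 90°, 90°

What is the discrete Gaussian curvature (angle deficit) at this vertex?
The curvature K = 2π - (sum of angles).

Sum of angles = 450°. K = 360° - 450° = -90° = -π/2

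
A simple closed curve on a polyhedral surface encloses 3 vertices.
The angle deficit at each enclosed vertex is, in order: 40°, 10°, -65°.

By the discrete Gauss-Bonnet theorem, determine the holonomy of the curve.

Holonomy = total enclosed curvature = 40° + 10° + (-65°) = -15°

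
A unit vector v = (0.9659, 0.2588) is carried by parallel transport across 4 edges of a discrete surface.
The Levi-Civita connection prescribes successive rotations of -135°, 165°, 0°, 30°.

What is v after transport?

Total rotation: (-135°) + 165° + 0° + 30° = 60°. Final vector: (0.2588, 0.9659)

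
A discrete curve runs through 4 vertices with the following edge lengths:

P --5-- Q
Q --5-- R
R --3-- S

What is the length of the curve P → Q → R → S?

Arc length = 5 + 5 + 3 = 13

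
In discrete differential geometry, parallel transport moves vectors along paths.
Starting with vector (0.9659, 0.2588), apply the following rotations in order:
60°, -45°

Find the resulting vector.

Total rotation: 60° + (-45°) = 15°. Final vector: (0.8660, 0.5000)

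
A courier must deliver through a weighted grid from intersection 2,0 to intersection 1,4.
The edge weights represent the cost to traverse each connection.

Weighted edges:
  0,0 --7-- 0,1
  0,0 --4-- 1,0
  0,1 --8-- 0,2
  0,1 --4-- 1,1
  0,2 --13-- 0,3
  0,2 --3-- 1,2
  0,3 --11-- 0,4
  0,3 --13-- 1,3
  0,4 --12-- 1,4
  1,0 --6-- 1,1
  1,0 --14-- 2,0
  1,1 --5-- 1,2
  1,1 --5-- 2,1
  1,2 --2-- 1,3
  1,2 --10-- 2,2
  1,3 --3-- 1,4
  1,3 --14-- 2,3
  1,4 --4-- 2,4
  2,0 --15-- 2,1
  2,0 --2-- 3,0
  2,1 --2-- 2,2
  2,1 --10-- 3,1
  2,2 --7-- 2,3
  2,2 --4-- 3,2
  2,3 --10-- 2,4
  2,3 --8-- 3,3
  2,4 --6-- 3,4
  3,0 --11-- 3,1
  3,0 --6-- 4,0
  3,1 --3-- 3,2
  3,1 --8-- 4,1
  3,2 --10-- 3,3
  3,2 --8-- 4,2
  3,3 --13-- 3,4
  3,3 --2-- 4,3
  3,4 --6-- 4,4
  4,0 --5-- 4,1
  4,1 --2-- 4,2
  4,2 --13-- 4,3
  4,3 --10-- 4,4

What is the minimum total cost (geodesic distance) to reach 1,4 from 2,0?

Shortest path: 2,0 → 1,0 → 1,1 → 1,2 → 1,3 → 1,4, total weight = 30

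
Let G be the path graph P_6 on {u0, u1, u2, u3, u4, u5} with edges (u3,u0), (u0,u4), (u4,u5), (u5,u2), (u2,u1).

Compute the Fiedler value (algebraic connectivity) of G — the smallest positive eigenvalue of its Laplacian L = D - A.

The path graph P_n has Laplacian eigenvalues λ_k = 2 − 2cos(kπ/n), k = 0, 1, …, n−1. Here n = 6:
k=0: 2 − 2cos(0) = 0.0; k=1: 2 − 2cos(π/6) = 0.2679; k=2: 2 − 2cos(π/3) = 1.0; k=3: 2 − 2cos(π/2) = 2.0; k=4: 2 − 2cos(2π/3) = 3.0; k=5: 2 − 2cos(5π/6) = 3.7321.
Laplacian eigenvalues: [0.0, 0.2679, 1.0, 2.0, 3.0, 3.7321]. Algebraic connectivity (smallest non-zero eigenvalue) = 0.2679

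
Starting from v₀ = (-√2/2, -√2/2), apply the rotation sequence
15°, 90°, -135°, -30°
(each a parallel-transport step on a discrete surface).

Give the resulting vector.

Total rotation: 15° + 90° + (-135°) + (-30°) = -60°. Final vector: (-0.9659, 0.2588)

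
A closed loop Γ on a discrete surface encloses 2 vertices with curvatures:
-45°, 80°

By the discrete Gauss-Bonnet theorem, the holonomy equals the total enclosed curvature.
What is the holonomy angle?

Holonomy = total enclosed curvature = (-45°) + 80° = 35°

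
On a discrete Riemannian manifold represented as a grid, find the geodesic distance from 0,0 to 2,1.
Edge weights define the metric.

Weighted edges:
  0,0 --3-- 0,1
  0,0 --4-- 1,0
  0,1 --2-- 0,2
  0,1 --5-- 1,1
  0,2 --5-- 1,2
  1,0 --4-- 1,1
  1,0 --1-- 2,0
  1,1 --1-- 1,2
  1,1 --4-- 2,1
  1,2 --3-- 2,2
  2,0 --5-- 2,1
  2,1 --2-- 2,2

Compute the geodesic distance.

Shortest path: 0,0 → 1,0 → 2,0 → 2,1, total weight = 10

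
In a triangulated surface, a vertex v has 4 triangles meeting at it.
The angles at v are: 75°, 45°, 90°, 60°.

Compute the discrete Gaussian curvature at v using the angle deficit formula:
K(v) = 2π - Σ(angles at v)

Sum of angles = 270°. K = 360° - 270° = 90°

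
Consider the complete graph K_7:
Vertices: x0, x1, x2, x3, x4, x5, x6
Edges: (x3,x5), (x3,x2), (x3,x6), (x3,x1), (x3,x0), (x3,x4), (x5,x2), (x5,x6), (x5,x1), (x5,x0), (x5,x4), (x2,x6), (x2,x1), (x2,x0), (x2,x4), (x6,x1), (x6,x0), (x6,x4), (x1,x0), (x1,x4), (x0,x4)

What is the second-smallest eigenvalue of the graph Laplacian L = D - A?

For the complete graph K_n, L = nI − J (J = all-ones matrix). J has eigenvalues n (once, eigenvector 𝟙) and 0 (multiplicity n−1), so L has eigenvalues 0 (once) and n (multiplicity n−1). Here n = 7: eigenvalue 0 once and 7 with multiplicity 6.
Laplacian eigenvalues: [0.0, 7.0, 7.0, 7.0, 7.0, 7.0, 7.0]. Algebraic connectivity (smallest non-zero eigenvalue) = 7.0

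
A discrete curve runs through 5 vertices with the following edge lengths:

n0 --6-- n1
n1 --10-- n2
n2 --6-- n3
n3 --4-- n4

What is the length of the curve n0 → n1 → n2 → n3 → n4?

Arc length = 6 + 10 + 6 + 4 = 26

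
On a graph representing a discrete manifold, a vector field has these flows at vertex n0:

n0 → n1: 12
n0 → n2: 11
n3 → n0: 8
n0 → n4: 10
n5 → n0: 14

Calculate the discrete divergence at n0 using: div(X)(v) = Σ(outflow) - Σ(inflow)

Divergence = sum of outgoing flows = 12 + 11 + (-8) + 10 + (-14) = 11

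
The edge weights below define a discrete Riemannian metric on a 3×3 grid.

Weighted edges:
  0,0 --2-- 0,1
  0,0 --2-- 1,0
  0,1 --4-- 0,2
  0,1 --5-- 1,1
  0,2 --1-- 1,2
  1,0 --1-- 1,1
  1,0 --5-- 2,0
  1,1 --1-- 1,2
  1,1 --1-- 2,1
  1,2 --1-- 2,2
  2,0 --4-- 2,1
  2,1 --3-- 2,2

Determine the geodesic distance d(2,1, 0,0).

Shortest path: 2,1 → 1,1 → 1,0 → 0,0, total weight = 4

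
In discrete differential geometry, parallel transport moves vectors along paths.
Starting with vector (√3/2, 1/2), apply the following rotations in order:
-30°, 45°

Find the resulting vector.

Total rotation: (-30°) + 45° = 15°. Final vector: (0.7071, 0.7071)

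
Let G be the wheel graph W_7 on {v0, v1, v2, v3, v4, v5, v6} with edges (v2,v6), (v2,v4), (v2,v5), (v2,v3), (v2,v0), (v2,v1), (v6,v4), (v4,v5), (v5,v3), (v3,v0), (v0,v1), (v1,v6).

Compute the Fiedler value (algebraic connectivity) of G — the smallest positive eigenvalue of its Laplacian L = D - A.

The wheel W_7 is the join K_1 ∨ C_6 (a hub joined to every vertex of a cycle of length 6). For a join G ∨ H (G on p vertices, H on q vertices) the Laplacian spectrum is 0, p+q, the eigenvalues of L(G) other than one 0 each shifted by +q, and the eigenvalues of L(H) other than one 0 each shifted by +p. With G = K_1 (p = 1, nothing left after dropping its 0) and H = C_6 (q = 6, eigenvalues 2 − 2cos(2πk/6), k = 0, …, 5; drop k = 0), the spectrum of W_7 is 0, 7, and 1 + (2 − 2cos(2πk/6)) = 3 − 2cos(2πk/6) for k = 1, …, 5:
k=1: 3 − 2cos(π/3) = 2.0; k=2: 3 − 2cos(2π/3) = 4.0; k=3: 3 − 2cos(π) = 5.0; k=4: 3 − 2cos(4π/3) = 4.0; k=5: 3 − 2cos(5π/3) = 2.0.
Laplacian eigenvalues: [0.0, 2.0, 2.0, 4.0, 4.0, 5.0, 7.0]. Algebraic connectivity (smallest non-zero eigenvalue) = 2.0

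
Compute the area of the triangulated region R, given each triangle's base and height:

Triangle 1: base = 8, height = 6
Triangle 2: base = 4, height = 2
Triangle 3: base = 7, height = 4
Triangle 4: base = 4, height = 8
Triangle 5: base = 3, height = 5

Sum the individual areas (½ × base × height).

(1/2)×8×6 + (1/2)×4×2 + (1/2)×7×4 + (1/2)×4×8 + (1/2)×3×5 = 65.5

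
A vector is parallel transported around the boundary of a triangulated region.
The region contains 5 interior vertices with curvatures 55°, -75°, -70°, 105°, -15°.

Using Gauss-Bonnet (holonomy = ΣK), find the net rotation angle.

Holonomy = total enclosed curvature = 55° + (-75°) + (-70°) + 105° + (-15°) = 0°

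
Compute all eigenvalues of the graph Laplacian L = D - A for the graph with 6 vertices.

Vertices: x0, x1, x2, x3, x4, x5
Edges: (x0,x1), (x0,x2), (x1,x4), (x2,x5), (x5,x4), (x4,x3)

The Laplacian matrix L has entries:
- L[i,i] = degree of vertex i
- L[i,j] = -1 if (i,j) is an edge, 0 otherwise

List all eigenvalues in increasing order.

Degrees: deg(x0) = 2, deg(x1) = 2, deg(x2) = 2, deg(x3) = 1, deg(x4) = 3, deg(x5) = 2.
L = D − A with rows/columns ordered (x0, x1, x2, x3, x4, x5):
  [ 2, -1, -1,  0,  0,  0]
  [-1,  2,  0,  0, -1,  0]
  [-1,  0,  2,  0,  0, -1]
  [ 0,  0,  0,  1, -1,  0]
  [ 0, -1,  0, -1,  3, -1]
  [ 0,  0, -1,  0, -1,  2]
Characteristic polynomial: det(λI − L) = λ(λ² − 5λ + 3)(λ² − 5λ + 5)(λ − 2).
Roots: λ = 0; (λ² − 5λ + 3) = 0 ⇒ λ = (5 ± √13)/2 ≈ 0.6972, 4.3028; (λ² − 5λ + 5) = 0 ⇒ λ = (5 ± √5)/2 ≈ 1.382, 3.618; (λ − 2) = 0 ⇒ λ = 2.
(Check: the roots sum (with multiplicity) to 12, matching trace L = Σdeg = 2·6 = 12.)
Laplacian eigenvalues (increasing order): [0.0, 0.6972, 1.382, 2.0, 3.618, 4.3028]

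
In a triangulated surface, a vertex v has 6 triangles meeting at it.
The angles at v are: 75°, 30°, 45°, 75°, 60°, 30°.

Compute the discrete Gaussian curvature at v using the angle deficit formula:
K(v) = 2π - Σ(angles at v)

Sum of angles = 315°. K = 360° - 315° = 45° = π/4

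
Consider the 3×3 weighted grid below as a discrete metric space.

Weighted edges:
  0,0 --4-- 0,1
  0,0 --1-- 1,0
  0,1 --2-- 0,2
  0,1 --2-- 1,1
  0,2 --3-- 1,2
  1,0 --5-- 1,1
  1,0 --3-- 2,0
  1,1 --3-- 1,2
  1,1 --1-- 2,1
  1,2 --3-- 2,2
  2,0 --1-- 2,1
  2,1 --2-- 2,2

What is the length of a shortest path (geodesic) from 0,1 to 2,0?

Shortest path: 0,1 → 1,1 → 2,1 → 2,0, total weight = 4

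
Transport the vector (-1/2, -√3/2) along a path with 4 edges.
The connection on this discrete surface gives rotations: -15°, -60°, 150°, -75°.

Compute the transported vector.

Total rotation: (-15°) + (-60°) + 150° + (-75°) = 0°. Final vector: (-0.5000, -0.8660)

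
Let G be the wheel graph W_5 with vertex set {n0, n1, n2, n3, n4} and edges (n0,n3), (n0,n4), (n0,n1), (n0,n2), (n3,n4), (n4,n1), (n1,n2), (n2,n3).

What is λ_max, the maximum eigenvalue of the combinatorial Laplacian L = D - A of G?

The wheel W_5 is the join K_1 ∨ C_4 (a hub joined to every vertex of a cycle of length 4). For a join G ∨ H (G on p vertices, H on q vertices) the Laplacian spectrum is 0, p+q, the eigenvalues of L(G) other than one 0 each shifted by +q, and the eigenvalues of L(H) other than one 0 each shifted by +p. With G = K_1 (p = 1, nothing left after dropping its 0) and H = C_4 (q = 4, eigenvalues 2 − 2cos(2πk/4), k = 0, …, 3; drop k = 0), the spectrum of W_5 is 0, 5, and 1 + (2 − 2cos(2πk/4)) = 3 − 2cos(2πk/4) for k = 1, …, 3:
k=1: 3 − 2cos(π/2) = 3.0; k=2: 3 − 2cos(π) = 5.0; k=3: 3 − 2cos(3π/2) = 3.0.
Laplacian eigenvalues: [0.0, 3.0, 3.0, 5.0, 5.0]. Largest eigenvalue (spectral radius) = 5.0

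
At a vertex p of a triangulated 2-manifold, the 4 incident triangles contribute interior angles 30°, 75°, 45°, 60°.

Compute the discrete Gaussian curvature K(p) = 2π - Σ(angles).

Sum of angles = 210°. K = 360° - 210° = 150° = 5π/6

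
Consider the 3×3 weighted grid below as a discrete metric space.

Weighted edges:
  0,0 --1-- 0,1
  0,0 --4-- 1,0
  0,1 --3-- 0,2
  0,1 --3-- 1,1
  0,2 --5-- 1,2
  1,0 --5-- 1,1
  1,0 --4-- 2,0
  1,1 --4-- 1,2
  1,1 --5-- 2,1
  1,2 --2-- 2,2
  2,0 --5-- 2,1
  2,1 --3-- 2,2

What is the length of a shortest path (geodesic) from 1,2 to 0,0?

Shortest path: 1,2 → 1,1 → 0,1 → 0,0, total weight = 8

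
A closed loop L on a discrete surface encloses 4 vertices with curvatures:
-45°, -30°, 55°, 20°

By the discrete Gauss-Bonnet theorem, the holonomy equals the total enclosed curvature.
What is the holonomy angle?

Holonomy = total enclosed curvature = (-45°) + (-30°) + 55° + 20° = 0°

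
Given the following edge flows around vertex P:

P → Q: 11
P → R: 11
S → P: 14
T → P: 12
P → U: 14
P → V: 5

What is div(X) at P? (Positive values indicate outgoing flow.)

Divergence = sum of outgoing flows = 11 + 11 + (-14) + (-12) + 14 + 5 = 15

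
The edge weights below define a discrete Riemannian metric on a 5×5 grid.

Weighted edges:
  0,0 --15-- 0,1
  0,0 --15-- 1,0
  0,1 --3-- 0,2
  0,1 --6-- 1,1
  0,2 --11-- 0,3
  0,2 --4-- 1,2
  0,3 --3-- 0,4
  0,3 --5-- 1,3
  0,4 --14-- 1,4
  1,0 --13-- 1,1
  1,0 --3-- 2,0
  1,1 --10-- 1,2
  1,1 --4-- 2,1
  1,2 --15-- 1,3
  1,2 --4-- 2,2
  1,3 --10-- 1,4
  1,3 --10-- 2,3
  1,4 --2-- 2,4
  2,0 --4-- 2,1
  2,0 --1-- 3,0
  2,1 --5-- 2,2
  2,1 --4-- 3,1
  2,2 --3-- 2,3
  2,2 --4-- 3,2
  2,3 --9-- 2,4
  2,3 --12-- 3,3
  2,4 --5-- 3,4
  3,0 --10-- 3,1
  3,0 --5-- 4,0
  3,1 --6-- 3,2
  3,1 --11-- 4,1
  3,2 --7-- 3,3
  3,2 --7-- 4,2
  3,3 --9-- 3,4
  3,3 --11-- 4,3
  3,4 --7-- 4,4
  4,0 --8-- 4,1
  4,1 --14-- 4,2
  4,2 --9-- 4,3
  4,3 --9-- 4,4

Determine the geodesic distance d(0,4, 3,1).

Shortest path: 0,4 → 0,3 → 1,3 → 2,3 → 2,2 → 2,1 → 3,1, total weight = 30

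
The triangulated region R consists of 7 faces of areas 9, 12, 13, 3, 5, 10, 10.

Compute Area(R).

9 + 12 + 13 + 3 + 5 + 10 + 10 = 62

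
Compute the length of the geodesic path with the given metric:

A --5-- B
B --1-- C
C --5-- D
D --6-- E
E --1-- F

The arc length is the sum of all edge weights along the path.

Arc length = 5 + 1 + 5 + 6 + 1 = 18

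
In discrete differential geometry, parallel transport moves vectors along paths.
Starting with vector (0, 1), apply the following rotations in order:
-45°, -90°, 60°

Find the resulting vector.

Total rotation: (-45°) + (-90°) + 60° = -75°. Final vector: (0.9659, 0.2588)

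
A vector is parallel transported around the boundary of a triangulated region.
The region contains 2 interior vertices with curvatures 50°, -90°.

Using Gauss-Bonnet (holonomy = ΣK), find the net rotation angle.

Holonomy = total enclosed curvature = 50° + (-90°) = -40°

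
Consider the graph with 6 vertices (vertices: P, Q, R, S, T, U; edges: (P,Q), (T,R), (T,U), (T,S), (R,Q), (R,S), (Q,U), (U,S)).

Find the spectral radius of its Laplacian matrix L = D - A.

Degrees: deg(P) = 1, deg(Q) = 3, deg(R) = 3, deg(S) = 3, deg(T) = 3, deg(U) = 3.
L = D − A with rows/columns ordered (P, Q, R, S, T, U):
  [ 1, -1,  0,  0,  0,  0]
  [-1,  3, -1,  0,  0, -1]
  [ 0, -1,  3, -1, -1,  0]
  [ 0,  0, -1,  3, -1, -1]
  [ 0,  0, -1, -1,  3, -1]
  [ 0, -1,  0, -1, -1,  3]
Characteristic polynomial: det(λI − L) = λ(λ² − 6λ + 4)(λ − 3)²(λ − 4).
Roots: λ = 0; (λ² − 6λ + 4) = 0 ⇒ λ = 3 ± √5 ≈ 0.7639, 5.2361; (λ − 3) = 0 ⇒ λ = 3 (multiplicity 2); (λ − 4) = 0 ⇒ λ = 4.
(Check: the roots sum (with multiplicity) to 16, matching trace L = Σdeg = 2·8 = 16.)
Laplacian eigenvalues: [0.0, 0.7639, 3.0, 3.0, 4.0, 5.2361]. Largest eigenvalue (spectral radius) = 5.2361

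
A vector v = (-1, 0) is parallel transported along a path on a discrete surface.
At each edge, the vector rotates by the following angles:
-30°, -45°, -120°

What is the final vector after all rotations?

Total rotation: (-30°) + (-45°) + (-120°) = -195° ≡ 165° (mod 360°). Final vector: (0.9659, -0.2588)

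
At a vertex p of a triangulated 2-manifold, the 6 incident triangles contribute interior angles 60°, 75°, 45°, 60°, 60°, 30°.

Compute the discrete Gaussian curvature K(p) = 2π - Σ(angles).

Sum of angles = 330°. K = 360° - 330° = 30° = π/6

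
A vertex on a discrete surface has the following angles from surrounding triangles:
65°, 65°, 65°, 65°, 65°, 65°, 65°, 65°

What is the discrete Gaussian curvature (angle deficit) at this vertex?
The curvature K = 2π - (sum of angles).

Sum of angles = 520°. K = 360° - 520° = -160°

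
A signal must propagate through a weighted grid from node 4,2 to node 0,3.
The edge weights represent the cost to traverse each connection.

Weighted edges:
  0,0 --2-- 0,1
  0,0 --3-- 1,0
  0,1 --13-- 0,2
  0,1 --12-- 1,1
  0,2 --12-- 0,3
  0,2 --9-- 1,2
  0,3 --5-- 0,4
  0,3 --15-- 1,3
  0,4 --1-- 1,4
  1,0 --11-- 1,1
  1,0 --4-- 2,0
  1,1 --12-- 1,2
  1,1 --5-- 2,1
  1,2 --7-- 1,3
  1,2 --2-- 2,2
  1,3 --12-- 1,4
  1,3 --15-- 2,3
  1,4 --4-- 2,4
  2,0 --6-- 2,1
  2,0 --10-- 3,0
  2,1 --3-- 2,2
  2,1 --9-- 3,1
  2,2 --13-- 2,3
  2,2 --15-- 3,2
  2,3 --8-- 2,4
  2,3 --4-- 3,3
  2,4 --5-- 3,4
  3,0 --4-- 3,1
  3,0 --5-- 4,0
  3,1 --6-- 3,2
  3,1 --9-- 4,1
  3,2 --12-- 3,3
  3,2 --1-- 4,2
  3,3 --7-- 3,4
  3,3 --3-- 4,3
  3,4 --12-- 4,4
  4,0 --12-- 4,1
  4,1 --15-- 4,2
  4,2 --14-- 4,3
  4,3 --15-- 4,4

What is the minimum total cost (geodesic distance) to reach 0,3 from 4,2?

Shortest path: 4,2 → 3,2 → 3,3 → 2,3 → 2,4 → 1,4 → 0,4 → 0,3, total weight = 35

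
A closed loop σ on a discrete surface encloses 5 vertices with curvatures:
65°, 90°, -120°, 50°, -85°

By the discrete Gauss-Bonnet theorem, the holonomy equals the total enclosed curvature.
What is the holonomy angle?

Holonomy = total enclosed curvature = 65° + 90° + (-120°) + 50° + (-85°) = 0°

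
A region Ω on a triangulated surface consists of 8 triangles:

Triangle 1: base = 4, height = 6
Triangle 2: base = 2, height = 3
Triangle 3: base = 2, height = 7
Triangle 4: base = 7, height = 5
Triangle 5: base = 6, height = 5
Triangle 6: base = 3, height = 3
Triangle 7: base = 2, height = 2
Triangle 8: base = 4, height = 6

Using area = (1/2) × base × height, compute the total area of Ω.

(1/2)×4×6 + (1/2)×2×3 + (1/2)×2×7 + (1/2)×7×5 + (1/2)×6×5 + (1/2)×3×3 + (1/2)×2×2 + (1/2)×4×6 = 73.0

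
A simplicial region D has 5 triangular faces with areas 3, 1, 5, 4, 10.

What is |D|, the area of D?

3 + 1 + 5 + 4 + 10 = 23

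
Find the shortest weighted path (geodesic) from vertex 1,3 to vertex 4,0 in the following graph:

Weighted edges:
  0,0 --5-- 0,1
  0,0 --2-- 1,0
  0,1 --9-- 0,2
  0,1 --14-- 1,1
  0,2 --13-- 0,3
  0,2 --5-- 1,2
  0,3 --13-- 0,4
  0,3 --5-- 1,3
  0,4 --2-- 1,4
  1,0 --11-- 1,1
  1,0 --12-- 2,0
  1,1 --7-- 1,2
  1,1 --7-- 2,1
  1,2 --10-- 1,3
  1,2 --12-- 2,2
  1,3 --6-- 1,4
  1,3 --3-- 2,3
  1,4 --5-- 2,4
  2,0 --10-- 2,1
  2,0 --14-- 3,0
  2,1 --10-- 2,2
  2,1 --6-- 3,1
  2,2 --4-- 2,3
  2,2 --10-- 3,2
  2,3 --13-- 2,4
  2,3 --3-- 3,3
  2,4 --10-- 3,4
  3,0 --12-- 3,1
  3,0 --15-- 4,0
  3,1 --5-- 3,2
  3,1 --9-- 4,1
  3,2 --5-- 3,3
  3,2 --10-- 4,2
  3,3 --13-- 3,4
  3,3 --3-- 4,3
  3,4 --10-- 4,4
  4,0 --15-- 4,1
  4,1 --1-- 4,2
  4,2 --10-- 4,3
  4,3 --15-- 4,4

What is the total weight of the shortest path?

Shortest path: 1,3 → 2,3 → 3,3 → 4,3 → 4,2 → 4,1 → 4,0, total weight = 35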